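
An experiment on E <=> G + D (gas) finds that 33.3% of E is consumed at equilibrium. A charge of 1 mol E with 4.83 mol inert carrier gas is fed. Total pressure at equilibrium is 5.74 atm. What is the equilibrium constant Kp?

Kp = 0.155 atm

Take 1 mol E as basis and let X be its fractional conversion, so ξ = X.
Species balance: n_E = 1 − X; n_G = X; n_D = X; n_I = 4.83 (inert).
Total moles n_T = 5.83 + X.
At X = 0.333: n_E = 0.667, n_G = 0.333, n_D = 0.333, n_T = 6.16.
p_i = (n_i/n_T)·P. Kp = p_G p_D / (p_E) = 0.155 atm.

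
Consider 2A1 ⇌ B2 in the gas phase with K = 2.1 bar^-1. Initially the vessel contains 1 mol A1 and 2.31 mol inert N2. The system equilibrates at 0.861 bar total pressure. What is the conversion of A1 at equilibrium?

Let X = conversion of A1 (basis 1 mol A1); extent of reaction ξ = 0.5X.
At extent ξ: n_A1 = 1 − X; n_B2 = 0.5X; n_I = 2.31 (inert).
Total moles n_T = 3.31 − 0.5X.
Mole fractions y_i = n_i/n_T; K = p_B2 / (p_A1^2) with p_i = y_i·P.
This yields a degree-2 equation in X; solving on (0,1), X = 0.408.

X = 0.408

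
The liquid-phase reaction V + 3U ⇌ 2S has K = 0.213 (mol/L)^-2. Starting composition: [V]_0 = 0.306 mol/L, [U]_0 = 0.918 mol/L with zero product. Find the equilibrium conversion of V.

X = 0.222

Let X = conversion of V; extent ξ = 0.306·X mol/L.
Concentrations: [V] = 0.306 − 0.306X; [U] = 0.918 − 0.918X; [S] = 0.612X.
K = [S]^2 / ([V] [U]^3).
Solving K = 0.213 for X ∈ (0,1): X = 0.222.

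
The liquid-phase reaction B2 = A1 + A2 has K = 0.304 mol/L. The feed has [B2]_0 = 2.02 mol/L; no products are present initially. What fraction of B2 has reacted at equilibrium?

Let X = conversion of B2; extent ξ = 2.02·X mol/L.
Concentrations: [B2] = 2.02 − 2.02X; [A1] = 2.02X; [A2] = 2.02X.
K = [A1] [A2] / ([B2]).
Setting equal to 0.304 and solving for X on (0,1) gives X = 0.320.

X = 0.320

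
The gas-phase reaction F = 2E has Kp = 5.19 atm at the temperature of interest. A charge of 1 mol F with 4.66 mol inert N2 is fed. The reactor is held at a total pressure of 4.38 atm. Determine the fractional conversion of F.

Basis: 1 mol F initially; let X = conversion of F. Extent ξ = X.
Species balance: n_F = 1 − X; n_E = 2X; n_I = 4.66 (inert).
n_T = Σnᵢ = 5.66 + X.
y_i = n_i/n_T, p_i = y_i·P. Kp = p_E^2 / (p_F).
This yields a degree-2 equation in X; solving on (0,1), X = 0.723.

X = 0.723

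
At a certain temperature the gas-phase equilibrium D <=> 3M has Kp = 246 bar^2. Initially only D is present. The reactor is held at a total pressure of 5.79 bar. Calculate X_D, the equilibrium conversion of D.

X = 0.751

Take 1 mol D as basis and let X be its fractional conversion, so ξ = X.
Mole table: n_D = 1 − X; n_M = 3X.
Summing: n_T = 1 + 2X.
y_i = n_i/n_T, p_i = y_i·P. Kp = p_M^3 / (p_D).
Setting this equal to 246 bar^2 and taking the physical root (0 < X < 1) gives X = 0.751.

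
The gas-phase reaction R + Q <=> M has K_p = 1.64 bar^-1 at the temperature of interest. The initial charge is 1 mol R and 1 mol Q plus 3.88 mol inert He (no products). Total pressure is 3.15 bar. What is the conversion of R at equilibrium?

X = 0.371

Basis: 1 mol R initially; let X = conversion of R. Extent ξ = X.
Moles: n_R = 1 − X; n_Q = 1 − X; n_M = X; n_I = 3.88 (inert).
Summing: n_T = 5.88 − X.
y_i = n_i/n_T, p_i = y_i·P. K_p = p_M / (p_R p_Q).
This yields a degree-2 equation in X; solving on (0,1), X = 0.371.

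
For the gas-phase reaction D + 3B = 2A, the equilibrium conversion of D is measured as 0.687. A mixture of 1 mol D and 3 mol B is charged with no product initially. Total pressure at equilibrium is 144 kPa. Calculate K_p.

Let X = conversion of D (basis 1 mol D); extent of reaction ξ = X.
Moles: n_D = 1 − X; n_B = 3 − 3X; n_A = 2X.
Summing: n_T = 4 − 2X.
At X = 0.687: n_D = 0.313, n_B = 0.939, n_A = 1.37, n_T = 2.63.
p_i = (n_i/n_T)·P. K_p = p_A^2 / (p_D p_B^3) = 0.00242 kPa^-2.

K_p = 0.00242 kPa^-2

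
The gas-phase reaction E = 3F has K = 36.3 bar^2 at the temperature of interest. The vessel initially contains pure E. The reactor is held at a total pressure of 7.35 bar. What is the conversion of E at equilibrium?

X = 0.361

Let X = conversion of E (basis 1 mol E); extent of reaction ξ = X.
Species balance: n_E = 1 − X; n_F = 3X.
Total moles n_T = 1 + 2X.
y_i = n_i/n_T, p_i = y_i·P. K = p_F^3 / (p_E).
Equating to 36.3 bar^2 and solving on 0 < X < 1: X = 0.361.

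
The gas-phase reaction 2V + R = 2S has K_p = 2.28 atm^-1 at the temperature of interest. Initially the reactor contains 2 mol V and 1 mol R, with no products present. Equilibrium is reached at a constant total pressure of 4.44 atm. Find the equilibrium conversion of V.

X = 0.572

Take 2 mol V as basis and let X be its fractional conversion, so ξ = X.
Mole table: n_V = 2 − 2X; n_R = 1 − X; n_S = 2X.
Summing: n_T = 3 − X.
With p_i = (n_i/n_T)P, K_p = p_S^2 / (p_V^2 p_R).
Setting this equal to 2.28 atm^-1 and taking the physical root (0 < X < 1) gives X = 0.572.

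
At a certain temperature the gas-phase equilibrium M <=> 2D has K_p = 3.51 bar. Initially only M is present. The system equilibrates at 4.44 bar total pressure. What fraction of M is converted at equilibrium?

Let X = conversion of M (basis 1 mol M); extent of reaction ξ = X.
At extent ξ: n_M = 1 − X; n_D = 2X.
Summing: n_T = 1 + X.
Mole fractions y_i = n_i/n_T; K_p = p_D^2 / (p_M) with p_i = y_i·P.
Setting this equal to 3.51 bar and taking the physical root (0 < X < 1) gives X = 0.406.

X = 0.406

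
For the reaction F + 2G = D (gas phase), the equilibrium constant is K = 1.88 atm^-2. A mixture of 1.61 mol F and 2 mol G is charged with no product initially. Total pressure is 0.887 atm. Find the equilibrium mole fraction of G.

y_G = 0.442

Basis: 2 mol G initially; let X = conversion of G. Extent ξ = X.
Mole table: n_F = 1.61 − X; n_G = 2 − 2X; n_D = X.
n_T = Σnᵢ = 3.61 − 2X.
Mole fractions y_i = n_i/n_T; K = p_D / (p_F p_G^2) with p_i = y_i·P.
Setting this equal to 1.88 atm^-2 and taking the physical root (0 < X < 1) gives X = 0.361.
Then n_G = 1.28, n_T = 2.89, so y_G = 0.442.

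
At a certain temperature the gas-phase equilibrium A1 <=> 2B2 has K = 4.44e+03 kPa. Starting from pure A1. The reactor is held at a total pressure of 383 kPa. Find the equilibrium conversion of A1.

Basis: 1 mol A1 initially; let X = conversion of A1. Extent ξ = X.
At extent ξ: n_A1 = 1 − X; n_B2 = 2X.
n_T = Σnᵢ = 1 + X.
With p_i = (n_i/n_T)P, K = p_B2^2 / (p_A1).
Setting this equal to 4.44e+03 kPa and taking the physical root (0 < X < 1) gives X = 0.862.

X = 0.862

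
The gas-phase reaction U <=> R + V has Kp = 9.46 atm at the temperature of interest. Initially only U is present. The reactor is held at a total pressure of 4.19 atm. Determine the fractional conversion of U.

X = 0.832

Basis: 1 mol U initially; let X = conversion of U. Extent ξ = X.
At extent ξ: n_U = 1 − X; n_R = X; n_V = X.
n_T = Σnᵢ = 1 + X.
With p_i = (n_i/n_T)P, Kp = p_R p_V / (p_U).
Substituting and setting equal to 9.46 atm gives a polynomial in X; the root in (0,1) is X = 0.832.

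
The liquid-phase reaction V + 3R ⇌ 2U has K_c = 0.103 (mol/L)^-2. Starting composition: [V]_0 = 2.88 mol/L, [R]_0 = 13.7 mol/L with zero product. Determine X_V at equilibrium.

Let X = conversion of V; extent ξ = 2.88·X mol/L.
Concentrations: [V] = 2.88 − 2.88X; [R] = 13.7 − 8.64X; [U] = 5.76X.
K_c = [U]^2 / ([V] [R]^3).
Solving K_c = 0.103 for X ∈ (0,1): X = 0.788.

X = 0.788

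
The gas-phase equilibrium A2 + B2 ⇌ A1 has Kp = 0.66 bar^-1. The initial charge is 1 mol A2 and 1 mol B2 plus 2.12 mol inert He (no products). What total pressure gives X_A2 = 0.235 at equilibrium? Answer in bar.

P = 2.36 bar

Let X = conversion of A2 (basis 1 mol A2); extent of reaction ξ = X.
Moles: n_A2 = 1 − X; n_B2 = 1 − X; n_A1 = X; n_I = 2.12 (inert).
Summing: n_T = 4.12 − X.
Kp = p_A1 / (p_A2 p_B2) with p_i = (n_i/n_T)·P.
At X = 0.235: the mole-fraction product g(X) = Π y_i^ν_i = 1.56. Since Kp = g(X)·P^{-1}, P = (g/Kp)^(1/1) = (1.56/0.66)^(1/1) = 2.36 bar.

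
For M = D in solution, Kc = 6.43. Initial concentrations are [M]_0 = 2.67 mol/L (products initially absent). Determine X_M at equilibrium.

Let X = conversion of M; extent ξ = 2.67·X mol/L.
Concentrations: [M] = 2.67 − 2.67X; [D] = 2.67X.
Kc = [D] / ([M]).
Equating to 6.43: the physical root is X = 0.865.

X = 0.865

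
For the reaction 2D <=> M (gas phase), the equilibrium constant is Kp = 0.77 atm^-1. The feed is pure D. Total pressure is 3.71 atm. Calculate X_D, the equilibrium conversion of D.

Take 1 mol D as basis and let X be its fractional conversion, so ξ = 0.5X.
Mole table: n_D = 1 − X; n_M = 0.5X.
n_T = Σnᵢ = 1 − 0.5X.
With p_i = (n_i/n_T)P, Kp = p_M / (p_D^2).
This yields a degree-2 equation in X; solving on (0,1), X = 0.716.

X = 0.716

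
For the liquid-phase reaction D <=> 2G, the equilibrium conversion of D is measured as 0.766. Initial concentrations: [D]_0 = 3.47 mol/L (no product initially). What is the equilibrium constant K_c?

Let X = conversion of D.
Concentrations: [D] = 3.47 − 3.47X; [G] = 6.94X.
At X = 0.766: [D] = 0.812, [G] = 5.32.
K_c = [G]^2 / ([D]) = 34.8 mol/L.

K_c = 34.8 mol/L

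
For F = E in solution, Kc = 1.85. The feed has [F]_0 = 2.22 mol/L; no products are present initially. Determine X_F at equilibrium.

X = 0.649

Let X = conversion of F; extent ξ = 2.22·X mol/L.
Concentrations: [F] = 2.22 − 2.22X; [E] = 2.22X.
Kc = [E] / ([F]).
This equals 1.85 at X = 0.649 (the root in 0 < X < 1).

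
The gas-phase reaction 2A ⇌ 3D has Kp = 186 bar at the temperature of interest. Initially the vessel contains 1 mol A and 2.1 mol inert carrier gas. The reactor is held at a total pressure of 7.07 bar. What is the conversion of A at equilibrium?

X = 0.850

Basis: 1 mol A initially; let X = conversion of A. Extent ξ = 0.5X.
Moles: n_A = 1 − X; n_D = 1.5X; n_I = 2.1 (inert).
Summing: n_T = 3.1 + 0.5X.
With p_i = (n_i/n_T)P, Kp = p_D^3 / (p_A^2).
This yields a degree-3 equation in X; solving on (0,1), X = 0.850.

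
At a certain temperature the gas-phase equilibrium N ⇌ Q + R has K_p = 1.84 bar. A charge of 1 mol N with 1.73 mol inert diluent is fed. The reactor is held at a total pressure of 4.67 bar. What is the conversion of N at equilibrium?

X = 0.667

Let X = conversion of N (basis 1 mol N); extent of reaction ξ = X.
Moles: n_N = 1 − X; n_Q = X; n_R = X; n_I = 1.73 (inert).
Summing: n_T = 2.73 + X.
y_i = n_i/n_T, p_i = y_i·P. K_p = p_Q p_R / (p_N).
Setting this equal to 1.84 bar and taking the physical root (0 < X < 1) gives X = 0.667.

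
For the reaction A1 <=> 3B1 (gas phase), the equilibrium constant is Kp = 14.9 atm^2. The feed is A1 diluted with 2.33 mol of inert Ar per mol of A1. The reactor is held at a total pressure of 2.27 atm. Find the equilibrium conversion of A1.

Basis: 1 mol A1 initially; let X = conversion of A1. Extent ξ = X.
Species balance: n_A1 = 1 − X; n_B1 = 3X; n_I = 2.33 (inert).
Summing: n_T = 3.33 + 2X.
With p_i = (n_i/n_T)P, Kp = p_B1^3 / (p_A1).
Equating to 14.9 atm^2 and solving on 0 < X < 1: X = 0.802.

X = 0.802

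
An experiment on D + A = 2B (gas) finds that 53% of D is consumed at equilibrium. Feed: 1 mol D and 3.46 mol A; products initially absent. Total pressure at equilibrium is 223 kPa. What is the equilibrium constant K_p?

Basis: 1 mol D initially; let X = conversion of D. Extent ξ = X.
At extent ξ: n_D = 1 − X; n_A = 3.46 − X; n_B = 2X.
Since Δν = 0, n_T = 4.46 throughout.
At X = 0.53: n_D = 0.47, n_A = 2.93, n_B = 1.06, n_T = 4.46.
p_i = (n_i/n_T)·P. K_p = p_B^2 / (p_D p_A) = 0.816.

K_p = 0.816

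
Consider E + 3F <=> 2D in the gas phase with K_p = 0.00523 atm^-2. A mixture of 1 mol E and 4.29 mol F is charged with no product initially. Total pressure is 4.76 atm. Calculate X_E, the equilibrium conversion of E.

Take 1 mol E as basis and let X be its fractional conversion, so ξ = X.
Species balance: n_E = 1 − X; n_F = 4.29 − 3X; n_D = 2X.
Summing: n_T = 5.29 − 2X.
Mole fractions y_i = n_i/n_T; K_p = p_D^2 / (p_E p_F^3) with p_i = y_i·P.
This yields a degree-4 equation in X; solving on (0,1), X = 0.218.

X = 0.218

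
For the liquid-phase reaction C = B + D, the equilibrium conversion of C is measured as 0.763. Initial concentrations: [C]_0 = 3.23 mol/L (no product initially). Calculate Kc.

Let X = conversion of C.
Concentrations: [C] = 3.23 − 3.23X; [B] = 3.23X; [D] = 3.23X.
At X = 0.763: [C] = 0.766, [B] = 2.46, [D] = 2.46.
Kc = [B] [D] / ([C]) = 7.93 mol/L.

Kc = 7.93 mol/L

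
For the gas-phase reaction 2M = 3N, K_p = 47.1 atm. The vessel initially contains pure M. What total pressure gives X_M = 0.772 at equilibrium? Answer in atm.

P = 2.19 atm

Take 1 mol M as basis and let X be its fractional conversion, so ξ = 0.5X.
Species balance: n_M = 1 − X; n_N = 1.5X.
n_T = Σnᵢ = 1 + 0.5X.
K_p = p_N^3 / (p_M^2) with p_i = (n_i/n_T)·P.
At X = 0.772: the mole-fraction product g(X) = Π y_i^ν_i = 21.55. Since K_p = g(X)·P^{1}, P = (K_p/g)^(1/1) = (47.1/21.55)^(1/1) = 2.19 atm.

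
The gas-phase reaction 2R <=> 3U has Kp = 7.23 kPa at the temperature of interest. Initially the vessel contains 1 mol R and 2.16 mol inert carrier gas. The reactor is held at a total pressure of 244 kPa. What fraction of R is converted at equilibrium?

X = 0.253

Take 1 mol R as basis and let X be its fractional conversion, so ξ = 0.5X.
Moles: n_R = 1 − X; n_U = 1.5X; n_I = 2.16 (inert).
Total moles n_T = 3.16 + 0.5X.
y_i = n_i/n_T, p_i = y_i·P. Kp = p_U^3 / (p_R^2).
This yields a degree-3 equation in X; solving on (0,1), X = 0.253.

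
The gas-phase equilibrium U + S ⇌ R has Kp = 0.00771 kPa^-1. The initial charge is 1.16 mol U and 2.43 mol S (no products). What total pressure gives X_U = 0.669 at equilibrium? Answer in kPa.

P = 446 kPa

Let X = conversion of U (basis 1.16 mol U); extent of reaction ξ = 1.16X.
Species balance: n_U = 1.16 − 1.16X; n_S = 2.43 − 1.16X; n_R = 1.16X.
n_T = Σnᵢ = 3.59 − 1.16X.
Kp = p_R / (p_U p_S) with p_i = (n_i/n_T)·P.
At X = 0.669: the mole-fraction product g(X) = Π y_i^ν_i = 3.439. Since Kp = g(X)·P^{-1}, P = (g/Kp)^(1/1) = (3.439/0.00771)^(1/1) = 446 kPa.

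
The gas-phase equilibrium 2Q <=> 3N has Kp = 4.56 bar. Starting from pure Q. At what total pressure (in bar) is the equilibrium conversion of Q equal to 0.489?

P = 3.75 bar

Take 1 mol Q as basis and let X be its fractional conversion, so ξ = 0.5X.
Mole table: n_Q = 1 − X; n_N = 1.5X.
n_T = Σnᵢ = 1 + 0.5X.
Kp = p_N^3 / (p_Q^2) with p_i = (n_i/n_T)·P.
At X = 0.489: the mole-fraction product g(X) = Π y_i^ν_i = 1.214. Since Kp = g(X)·P^{1}, P = (Kp/g)^(1/1) = (4.56/1.214)^(1/1) = 3.75 bar.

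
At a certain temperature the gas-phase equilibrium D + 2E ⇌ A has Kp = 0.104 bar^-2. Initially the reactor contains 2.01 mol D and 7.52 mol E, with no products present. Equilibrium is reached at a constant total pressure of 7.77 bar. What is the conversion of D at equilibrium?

X = 0.750

Let X = conversion of D (basis 2.01 mol D); extent of reaction ξ = 2.01X.
Moles: n_D = 2.01 − 2.01X; n_E = 7.52 − 4.02X; n_A = 2.01X.
n_T = Σnᵢ = 9.53 − 4.02X.
With p_i = (n_i/n_T)P, Kp = p_A / (p_D p_E^2).
This yields a degree-3 equation in X; solving on (0,1), X = 0.750.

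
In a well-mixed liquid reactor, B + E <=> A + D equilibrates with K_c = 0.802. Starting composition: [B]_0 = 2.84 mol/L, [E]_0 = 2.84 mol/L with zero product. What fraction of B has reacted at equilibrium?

Let X = conversion of B; extent ξ = 2.84·X mol/L.
Concentrations: [B] = 2.84 − 2.84X; [E] = 2.84 − 2.84X; [A] = 2.84X; [D] = 2.84X.
K_c = [A] [D] / ([B] [E]).
Solving K_c = 0.802 for X ∈ (0,1): X = 0.472.

X = 0.472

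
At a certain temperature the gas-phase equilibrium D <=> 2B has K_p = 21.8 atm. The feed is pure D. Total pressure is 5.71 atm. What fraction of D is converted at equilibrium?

Take 1 mol D as basis and let X be its fractional conversion, so ξ = X.
Species balance: n_D = 1 − X; n_B = 2X.
n_T = Σnᵢ = 1 + X.
Mole fractions y_i = n_i/n_T; K_p = p_B^2 / (p_D) with p_i = y_i·P.
Setting this equal to 21.8 atm and taking the physical root (0 < X < 1) gives X = 0.699.

X = 0.699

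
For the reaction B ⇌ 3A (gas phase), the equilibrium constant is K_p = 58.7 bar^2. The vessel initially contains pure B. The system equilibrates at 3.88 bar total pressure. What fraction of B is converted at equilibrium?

Take 1 mol B as basis and let X be its fractional conversion, so ξ = X.
At extent ξ: n_B = 1 − X; n_A = 3X.
Summing: n_T = 1 + 2X.
y_i = n_i/n_T, p_i = y_i·P. K_p = p_A^3 / (p_B).
Substituting and setting equal to 58.7 bar^2 gives a polynomial in X; the root in (0,1) is X = 0.645.

X = 0.645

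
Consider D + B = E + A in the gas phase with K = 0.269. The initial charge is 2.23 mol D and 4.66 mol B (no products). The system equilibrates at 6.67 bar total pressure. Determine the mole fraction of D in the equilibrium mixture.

y_D = 0.169

Let X = conversion of D (basis 2.23 mol D); extent of reaction ξ = 2.23X.
Mole table: n_D = 2.23 − 2.23X; n_B = 4.66 − 2.23X; n_E = 2.23X; n_A = 2.23X.
n_T stays at 6.89 (no change in mole number).
With p_i = (n_i/n_T)P, K = p_E p_A / (p_D p_B).
Setting this equal to 0.269 and taking the physical root (0 < X < 1) gives X = 0.477.
Then n_D = 1.17, n_T = 6.89, so y_D = 0.169.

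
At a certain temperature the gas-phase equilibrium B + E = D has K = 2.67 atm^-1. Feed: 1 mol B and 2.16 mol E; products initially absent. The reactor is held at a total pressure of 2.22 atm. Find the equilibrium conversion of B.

X = 0.775

Basis: 1 mol B initially; let X = conversion of B. Extent ξ = X.
Species balance: n_B = 1 − X; n_E = 2.16 − X; n_D = X.
Summing: n_T = 3.16 − X.
With p_i = (n_i/n_T)P, K = p_D / (p_B p_E).
This yields a degree-2 equation in X; solving on (0,1), X = 0.775.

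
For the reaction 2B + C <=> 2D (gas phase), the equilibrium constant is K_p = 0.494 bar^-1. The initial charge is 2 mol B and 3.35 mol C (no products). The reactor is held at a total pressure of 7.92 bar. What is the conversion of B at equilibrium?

Let X = conversion of B (basis 2 mol B); extent of reaction ξ = X.
At extent ξ: n_B = 2 − 2X; n_C = 3.35 − X; n_D = 2X.
Summing: n_T = 5.35 − X.
Mole fractions y_i = n_i/n_T; K_p = p_D^2 / (p_B^2 p_C) with p_i = y_i·P.
Substituting and setting equal to 0.494 bar^-1 gives a polynomial in X; the root in (0,1) is X = 0.601.

X = 0.601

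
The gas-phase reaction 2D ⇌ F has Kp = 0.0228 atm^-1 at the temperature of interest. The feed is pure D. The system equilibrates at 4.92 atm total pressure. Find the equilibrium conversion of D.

Take 1 mol D as basis and let X be its fractional conversion, so ξ = 0.5X.
At extent ξ: n_D = 1 − X; n_F = 0.5X.
Summing: n_T = 1 − 0.5X.
With p_i = (n_i/n_T)P, Kp = p_F / (p_D^2).
Substituting and setting equal to 0.0228 atm^-1 gives a polynomial in X; the root in (0,1) is X = 0.169.

X = 0.169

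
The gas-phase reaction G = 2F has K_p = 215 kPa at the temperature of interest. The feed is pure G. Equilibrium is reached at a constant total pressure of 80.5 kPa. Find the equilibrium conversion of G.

Take 1 mol G as basis and let X be its fractional conversion, so ξ = X.
Mole table: n_G = 1 − X; n_F = 2X.
Total moles n_T = 1 + X.
Mole fractions y_i = n_i/n_T; K_p = p_F^2 / (p_G) with p_i = y_i·P.
Setting this equal to 215 kPa and taking the physical root (0 < X < 1) gives X = 0.633.

X = 0.633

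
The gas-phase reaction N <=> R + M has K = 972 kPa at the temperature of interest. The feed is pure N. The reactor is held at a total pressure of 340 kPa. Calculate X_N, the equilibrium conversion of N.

Let X = conversion of N (basis 1 mol N); extent of reaction ξ = X.
Species balance: n_N = 1 − X; n_R = X; n_M = X.
n_T = Σnᵢ = 1 + X.
With p_i = (n_i/n_T)P, K = p_R p_M / (p_N).
Substituting and setting equal to 972 kPa gives a polynomial in X; the root in (0,1) is X = 0.861.

X = 0.861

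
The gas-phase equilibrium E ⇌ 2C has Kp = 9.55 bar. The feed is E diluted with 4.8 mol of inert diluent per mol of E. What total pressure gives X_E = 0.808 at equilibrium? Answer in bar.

P = 4.64 bar

Let X = conversion of E (basis 1 mol E); extent of reaction ξ = X.
Moles: n_E = 1 − X; n_C = 2X; n_I = 4.8 (inert).
n_T = Σnᵢ = 5.8 + X.
Kp = p_C^2 / (p_E) with p_i = (n_i/n_T)·P.
At X = 0.808: the mole-fraction product g(X) = Π y_i^ν_i = 2.058. Since Kp = g(X)·P^{1}, P = (Kp/g)^(1/1) = (9.55/2.058)^(1/1) = 4.64 bar.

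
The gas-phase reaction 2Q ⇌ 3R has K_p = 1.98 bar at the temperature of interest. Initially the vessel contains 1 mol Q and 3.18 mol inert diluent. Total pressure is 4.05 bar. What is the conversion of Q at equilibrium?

X = 0.525

Let X = conversion of Q (basis 1 mol Q); extent of reaction ξ = 0.5X.
Moles: n_Q = 1 − X; n_R = 1.5X; n_I = 3.18 (inert).
Total moles n_T = 4.18 + 0.5X.
With p_i = (n_i/n_T)P, K_p = p_R^3 / (p_Q^2).
Substituting and setting equal to 1.98 bar gives a polynomial in X; the root in (0,1) is X = 0.525.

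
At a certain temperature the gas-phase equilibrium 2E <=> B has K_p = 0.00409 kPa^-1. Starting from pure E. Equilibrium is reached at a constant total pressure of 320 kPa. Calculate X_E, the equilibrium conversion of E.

X = 0.600

Take 1 mol E as basis and let X be its fractional conversion, so ξ = 0.5X.
At extent ξ: n_E = 1 − X; n_B = 0.5X.
Total moles n_T = 1 − 0.5X.
Mole fractions y_i = n_i/n_T; K_p = p_B / (p_E^2) with p_i = y_i·P.
Substituting and setting equal to 0.00409 kPa^-1 gives a polynomial in X; the root in (0,1) is X = 0.600.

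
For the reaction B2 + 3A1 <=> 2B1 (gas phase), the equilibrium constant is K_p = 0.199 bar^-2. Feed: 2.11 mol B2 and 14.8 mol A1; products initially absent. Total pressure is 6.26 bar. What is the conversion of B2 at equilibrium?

X = 0.840

Let X = conversion of B2 (basis 2.11 mol B2); extent of reaction ξ = 2.11X.
Mole table: n_B2 = 2.11 − 2.11X; n_A1 = 14.8 − 6.33X; n_B1 = 4.22X.
n_T = Σnᵢ = 16.9 − 4.22X.
y_i = n_i/n_T, p_i = y_i·P. K_p = p_B1^2 / (p_B2 p_A1^3).
Setting this equal to 0.199 bar^-2 and taking the physical root (0 < X < 1) gives X = 0.840.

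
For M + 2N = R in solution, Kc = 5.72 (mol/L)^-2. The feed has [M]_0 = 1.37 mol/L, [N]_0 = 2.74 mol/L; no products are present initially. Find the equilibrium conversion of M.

Let X = conversion of M; extent ξ = 1.37·X mol/L.
Concentrations: [M] = 1.37 − 1.37X; [N] = 2.74 − 2.74X; [R] = 1.37X.
Kc = [R] / ([M] [N]^2).
Solving Kc = 5.72 for X ∈ (0,1): X = 0.742.

X = 0.742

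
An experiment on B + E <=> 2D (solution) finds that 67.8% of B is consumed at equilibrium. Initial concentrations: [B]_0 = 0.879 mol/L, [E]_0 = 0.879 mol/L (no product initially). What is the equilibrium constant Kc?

Let X = conversion of B.
Concentrations: [B] = 0.879 − 0.879X; [E] = 0.879 − 0.879X; [D] = 1.76X.
At X = 0.678: [B] = 0.283, [E] = 0.283, [D] = 1.19.
Kc = [D]^2 / ([B] [E]) = 17.7.

Kc = 17.7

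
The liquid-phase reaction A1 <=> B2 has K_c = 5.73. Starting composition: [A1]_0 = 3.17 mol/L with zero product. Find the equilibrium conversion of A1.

X = 0.851

Let X = conversion of A1; extent ξ = 3.17·X mol/L.
Concentrations: [A1] = 3.17 − 3.17X; [B2] = 3.17X.
K_c = [B2] / ([A1]).
Equating to 5.73: the physical root is X = 0.851.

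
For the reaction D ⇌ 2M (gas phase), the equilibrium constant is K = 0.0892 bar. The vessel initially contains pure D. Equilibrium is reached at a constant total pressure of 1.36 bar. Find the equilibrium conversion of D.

Take 1 mol D as basis and let X be its fractional conversion, so ξ = X.
Moles: n_D = 1 − X; n_M = 2X.
Total moles n_T = 1 + X.
With p_i = (n_i/n_T)P, K = p_M^2 / (p_D).
Setting this equal to 0.0892 bar and taking the physical root (0 < X < 1) gives X = 0.127.

X = 0.127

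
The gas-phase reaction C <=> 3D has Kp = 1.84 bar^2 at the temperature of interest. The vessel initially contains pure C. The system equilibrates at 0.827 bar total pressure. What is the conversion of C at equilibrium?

Take 1 mol C as basis and let X be its fractional conversion, so ξ = X.
Species balance: n_C = 1 − X; n_D = 3X.
n_T = Σnᵢ = 1 + 2X.
Mole fractions y_i = n_i/n_T; Kp = p_D^3 / (p_C) with p_i = y_i·P.
This yields a degree-3 equation in X; solving on (0,1), X = 0.580.

X = 0.580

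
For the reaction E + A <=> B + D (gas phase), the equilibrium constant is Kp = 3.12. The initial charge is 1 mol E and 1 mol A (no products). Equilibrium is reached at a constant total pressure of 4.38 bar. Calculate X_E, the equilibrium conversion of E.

X = 0.639

Let X = conversion of E (basis 1 mol E); extent of reaction ξ = X.
Mole table: n_E = 1 − X; n_A = 1 − X; n_B = X; n_D = X.
Total moles n_T = 2 (Δν = 0, constant).
y_i = n_i/n_T, p_i = y_i·P. Kp = p_B p_D / (p_E p_A).
Substituting and setting equal to 3.12 gives a polynomial in X; the root in (0,1) is X = 0.639.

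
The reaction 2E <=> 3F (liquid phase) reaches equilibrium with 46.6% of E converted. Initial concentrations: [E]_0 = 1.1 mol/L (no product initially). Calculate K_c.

Let X = conversion of E.
Concentrations: [E] = 1.1 − 1.1X; [F] = 1.65X.
At X = 0.466: [E] = 0.587, [F] = 0.769.
K_c = [F]^3 / ([E]^2) = 1.32 mol/L.

K_c = 1.32 mol/L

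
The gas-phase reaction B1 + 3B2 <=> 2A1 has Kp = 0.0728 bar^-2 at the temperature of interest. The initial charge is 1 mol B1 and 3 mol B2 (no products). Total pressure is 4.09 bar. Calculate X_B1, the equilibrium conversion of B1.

Basis: 1 mol B1 initially; let X = conversion of B1. Extent ξ = X.
Mole table: n_B1 = 1 − X; n_B2 = 3 − 3X; n_A1 = 2X.
Total moles n_T = 4 − 2X.
Mole fractions y_i = n_i/n_T; Kp = p_A1^2 / (p_B1 p_B2^3) with p_i = y_i·P.
Substituting and setting equal to 0.0728 bar^-2 gives a polynomial in X; the root in (0,1) is X = 0.359.

X = 0.359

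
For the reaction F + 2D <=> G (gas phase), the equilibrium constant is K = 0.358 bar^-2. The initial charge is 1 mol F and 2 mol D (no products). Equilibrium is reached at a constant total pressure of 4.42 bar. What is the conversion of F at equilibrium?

Let X = conversion of F (basis 1 mol F); extent of reaction ξ = X.
Mole table: n_F = 1 − X; n_D = 2 − 2X; n_G = X.
n_T = Σnᵢ = 3 − 2X.
y_i = n_i/n_T, p_i = y_i·P. K = p_G / (p_F p_D^2).
Setting this equal to 0.358 bar^-2 and taking the physical root (0 < X < 1) gives X = 0.588.

X = 0.588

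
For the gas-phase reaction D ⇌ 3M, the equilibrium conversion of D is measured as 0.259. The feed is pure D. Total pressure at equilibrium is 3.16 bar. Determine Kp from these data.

Basis: 1 mol D initially; let X = conversion of D. Extent ξ = X.
At extent ξ: n_D = 1 − X; n_M = 3X.
n_T = Σnᵢ = 1 + 2X.
At X = 0.259: n_D = 0.741, n_M = 0.777, n_T = 1.52.
p_i = (n_i/n_T)·P. Kp = p_M^3 / (p_D) = 2.74 bar^2.

Kp = 2.74 bar^2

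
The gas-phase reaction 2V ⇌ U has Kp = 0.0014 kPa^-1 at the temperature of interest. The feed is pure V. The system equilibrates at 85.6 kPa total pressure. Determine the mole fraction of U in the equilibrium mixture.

y_U = 0.098

Basis: 1 mol V initially; let X = conversion of V. Extent ξ = 0.5X.
At extent ξ: n_V = 1 − X; n_U = 0.5X.
Total moles n_T = 1 − 0.5X.
Mole fractions y_i = n_i/n_T; Kp = p_U / (p_V^2) with p_i = y_i·P.
Equating to 0.0014 kPa^-1 and solving on 0 < X < 1: X = 0.178.
Then n_U = 0.0889, n_T = 0.911, so y_U = 0.098.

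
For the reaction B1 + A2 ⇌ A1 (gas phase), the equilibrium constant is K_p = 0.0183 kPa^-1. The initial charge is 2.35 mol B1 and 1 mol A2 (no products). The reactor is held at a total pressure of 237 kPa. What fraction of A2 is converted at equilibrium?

X = 0.728

Basis: 1 mol A2 initially; let X = conversion of A2. Extent ξ = X.
Mole table: n_B1 = 2.35 − X; n_A2 = 1 − X; n_A1 = X.
Total moles n_T = 3.35 − X.
Mole fractions y_i = n_i/n_T; K_p = p_A1 / (p_B1 p_A2) with p_i = y_i·P.
Equating to 0.0183 kPa^-1 and solving on 0 < X < 1: X = 0.728.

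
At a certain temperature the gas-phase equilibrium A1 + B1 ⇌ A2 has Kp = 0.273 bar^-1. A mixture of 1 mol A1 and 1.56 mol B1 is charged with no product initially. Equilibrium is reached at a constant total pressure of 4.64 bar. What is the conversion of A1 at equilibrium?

Basis: 1 mol A1 initially; let X = conversion of A1. Extent ξ = X.
Species balance: n_A1 = 1 − X; n_B1 = 1.56 − X; n_A2 = X.
Total moles n_T = 2.56 − X.
Mole fractions y_i = n_i/n_T; Kp = p_A2 / (p_A1 p_B1) with p_i = y_i·P.
Setting this equal to 0.273 bar^-1 and taking the physical root (0 < X < 1) gives X = 0.404.

X = 0.404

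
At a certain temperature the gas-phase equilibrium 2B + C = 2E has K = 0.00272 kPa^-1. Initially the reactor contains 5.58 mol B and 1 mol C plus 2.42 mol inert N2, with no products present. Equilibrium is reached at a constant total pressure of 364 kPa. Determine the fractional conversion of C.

X = 0.530

Let X = conversion of C (basis 1 mol C); extent of reaction ξ = X.
Mole table: n_B = 5.58 − 2X; n_C = 1 − X; n_E = 2X; n_I = 2.42 (inert).
Summing: n_T = 9 − X.
With p_i = (n_i/n_T)P, K = p_E^2 / (p_B^2 p_C).
Equating to 0.00272 kPa^-1 and solving on 0 < X < 1: X = 0.530.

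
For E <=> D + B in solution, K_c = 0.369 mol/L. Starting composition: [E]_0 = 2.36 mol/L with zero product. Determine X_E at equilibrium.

X = 0.325

Let X = conversion of E; extent ξ = 2.36·X mol/L.
Concentrations: [E] = 2.36 − 2.36X; [D] = 2.36X; [B] = 2.36X.
K_c = [D] [B] / ([E]).
Setting equal to 0.369 and solving for X on (0,1) gives X = 0.325.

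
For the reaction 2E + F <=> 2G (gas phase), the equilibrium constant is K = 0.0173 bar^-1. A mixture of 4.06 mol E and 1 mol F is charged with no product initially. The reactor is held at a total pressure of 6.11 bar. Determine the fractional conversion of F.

X = 0.233

Take 1 mol F as basis and let X be its fractional conversion, so ξ = X.
At extent ξ: n_E = 4.06 − 2X; n_F = 1 − X; n_G = 2X.
Total moles n_T = 5.06 − X.
With p_i = (n_i/n_T)P, K = p_G^2 / (p_E^2 p_F).
Equating to 0.0173 bar^-1 and solving on 0 < X < 1: X = 0.233.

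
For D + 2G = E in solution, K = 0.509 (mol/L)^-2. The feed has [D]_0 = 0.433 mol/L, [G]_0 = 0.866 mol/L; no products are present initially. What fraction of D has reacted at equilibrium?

Let X = conversion of D; extent ξ = 0.433·X mol/L.
Concentrations: [D] = 0.433 − 0.433X; [G] = 0.866 − 0.866X; [E] = 0.433X.
K = [E] / ([D] [G]^2).
Setting equal to 0.509 and solving for X on (0,1) gives X = 0.197.

X = 0.197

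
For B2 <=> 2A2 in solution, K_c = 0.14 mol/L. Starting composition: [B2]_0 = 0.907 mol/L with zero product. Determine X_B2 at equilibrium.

Let X = conversion of B2; extent ξ = 0.907·X mol/L.
Concentrations: [B2] = 0.907 − 0.907X; [A2] = 1.81X.
K_c = [A2]^2 / ([B2]).
Solving K_c = 0.14 for X ∈ (0,1): X = 0.178.

X = 0.178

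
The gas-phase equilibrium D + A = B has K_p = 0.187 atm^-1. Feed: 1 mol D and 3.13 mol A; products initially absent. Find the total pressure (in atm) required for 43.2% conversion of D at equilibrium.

Take 1 mol D as basis and let X be its fractional conversion, so ξ = X.
Species balance: n_D = 1 − X; n_A = 3.13 − X; n_B = X.
n_T = Σnᵢ = 4.13 − X.
K_p = p_B / (p_D p_A) with p_i = (n_i/n_T)·P.
At X = 0.432: the mole-fraction product g(X) = Π y_i^ν_i = 1.042. Since K_p = g(X)·P^{-1}, P = (g/K_p)^(1/1) = (1.042/0.187)^(1/1) = 5.57 atm.

P = 5.57 atm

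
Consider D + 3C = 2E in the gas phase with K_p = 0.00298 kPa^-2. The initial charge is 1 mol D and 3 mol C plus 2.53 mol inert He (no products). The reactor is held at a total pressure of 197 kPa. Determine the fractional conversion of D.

X = 0.651

Let X = conversion of D (basis 1 mol D); extent of reaction ξ = X.
Moles: n_D = 1 − X; n_C = 3 − 3X; n_E = 2X; n_I = 2.53 (inert).
Summing: n_T = 6.53 − 2X.
Mole fractions y_i = n_i/n_T; K_p = p_E^2 / (p_D p_C^3) with p_i = y_i·P.
Substituting and setting equal to 0.00298 kPa^-2 gives a polynomial in X; the root in (0,1) is X = 0.651.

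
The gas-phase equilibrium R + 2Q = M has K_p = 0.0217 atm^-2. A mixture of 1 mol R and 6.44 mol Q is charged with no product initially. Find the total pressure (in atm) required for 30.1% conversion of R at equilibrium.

Let X = conversion of R (basis 1 mol R); extent of reaction ξ = X.
Mole table: n_R = 1 − X; n_Q = 6.44 − 2X; n_M = X.
n_T = Σnᵢ = 7.44 − 2X.
K_p = p_M / (p_R p_Q^2) with p_i = (n_i/n_T)·P.
At X = 0.301: the mole-fraction product g(X) = Π y_i^ν_i = 0.5908. Since K_p = g(X)·P^{-2}, P = (g/K_p)^(1/2) = (0.5908/0.0217)^(1/2) = 5.22 atm.

P = 5.22 atm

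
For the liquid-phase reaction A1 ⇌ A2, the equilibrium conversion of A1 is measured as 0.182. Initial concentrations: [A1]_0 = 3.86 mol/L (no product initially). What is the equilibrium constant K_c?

Let X = conversion of A1.
Concentrations: [A1] = 3.86 − 3.86X; [A2] = 3.86X.
At X = 0.182: [A1] = 3.16, [A2] = 0.703.
K_c = [A2] / ([A1]) = 0.222.

K_c = 0.222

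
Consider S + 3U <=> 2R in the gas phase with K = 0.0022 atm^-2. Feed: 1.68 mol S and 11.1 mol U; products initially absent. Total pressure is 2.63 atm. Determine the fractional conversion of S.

Basis: 1.68 mol S initially; let X = conversion of S. Extent ξ = 1.68X.
Species balance: n_S = 1.68 − 1.68X; n_U = 11.1 − 5.04X; n_R = 3.36X.
Total moles n_T = 12.8 − 3.36X.
Mole fractions y_i = n_i/n_T; K = p_R^2 / (p_S p_U^3) with p_i = y_i·P.
Setting this equal to 0.0022 atm^-2 and taking the physical root (0 < X < 1) gives X = 0.122.

X = 0.122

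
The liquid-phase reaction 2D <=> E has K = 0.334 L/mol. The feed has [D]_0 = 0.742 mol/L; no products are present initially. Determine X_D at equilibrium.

X = 0.267

Let X = conversion of D; extent ξ = 0.742X/2 mol/L.
Concentrations: [D] = 0.742 − 0.742X; [E] = 0.371X.
K = [E] / ([D]^2).
Setting equal to 0.334 and solving for X on (0,1) gives X = 0.267.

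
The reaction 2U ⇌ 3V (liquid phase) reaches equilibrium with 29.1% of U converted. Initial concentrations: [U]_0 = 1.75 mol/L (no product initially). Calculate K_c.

Let X = conversion of U.
Concentrations: [U] = 1.75 − 1.75X; [V] = 2.62X.
At X = 0.291: [U] = 1.24, [V] = 0.764.
K_c = [V]^3 / ([U]^2) = 0.29 mol/L.

K_c = 0.29 mol/L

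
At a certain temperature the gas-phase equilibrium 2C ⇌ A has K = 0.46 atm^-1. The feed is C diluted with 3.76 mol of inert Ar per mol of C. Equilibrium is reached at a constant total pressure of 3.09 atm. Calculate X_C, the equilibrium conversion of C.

Basis: 1 mol C initially; let X = conversion of C. Extent ξ = 0.5X.
Mole table: n_C = 1 − X; n_A = 0.5X; n_I = 3.76 (inert).
Total moles n_T = 4.76 − 0.5X.
y_i = n_i/n_T, p_i = y_i·P. K = p_A / (p_C^2).
Setting this equal to 0.46 atm^-1 and taking the physical root (0 < X < 1) gives X = 0.301.

X = 0.301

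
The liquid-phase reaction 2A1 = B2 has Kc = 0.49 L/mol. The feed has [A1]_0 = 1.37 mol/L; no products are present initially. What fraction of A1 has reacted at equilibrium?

Let X = conversion of A1; extent ξ = 1.37X/2 mol/L.
Concentrations: [A1] = 1.37 − 1.37X; [B2] = 0.685X.
Kc = [B2] / ([A1]^2).
Equating to 0.49 L/mol: the physical root is X = 0.432.

X = 0.432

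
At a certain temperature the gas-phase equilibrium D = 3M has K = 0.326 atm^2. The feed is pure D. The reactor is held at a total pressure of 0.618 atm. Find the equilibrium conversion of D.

X = 0.394

Take 1 mol D as basis and let X be its fractional conversion, so ξ = X.
Mole table: n_D = 1 − X; n_M = 3X.
Summing: n_T = 1 + 2X.
Mole fractions y_i = n_i/n_T; K = p_M^3 / (p_D) with p_i = y_i·P.
Substituting and setting equal to 0.326 atm^2 gives a polynomial in X; the root in (0,1) is X = 0.394.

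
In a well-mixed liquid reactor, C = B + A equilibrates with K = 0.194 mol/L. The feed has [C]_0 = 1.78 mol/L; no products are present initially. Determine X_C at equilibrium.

Let X = conversion of C; extent ξ = 1.78·X mol/L.
Concentrations: [C] = 1.78 − 1.78X; [B] = 1.78X; [A] = 1.78X.
K = [B] [A] / ([C]).
Setting equal to 0.194 and solving for X on (0,1) gives X = 0.280.

X = 0.280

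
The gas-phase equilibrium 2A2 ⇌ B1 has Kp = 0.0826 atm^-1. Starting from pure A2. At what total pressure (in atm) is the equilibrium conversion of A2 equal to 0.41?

P = 5.67 atm

Take 1 mol A2 as basis and let X be its fractional conversion, so ξ = 0.5X.
Mole table: n_A2 = 1 − X; n_B1 = 0.5X.
Total moles n_T = 1 − 0.5X.
Kp = p_B1 / (p_A2^2) with p_i = (n_i/n_T)·P.
At X = 0.41: the mole-fraction product g(X) = Π y_i^ν_i = 0.4682. Since Kp = g(X)·P^{-1}, P = (g/Kp)^(1/1) = (0.4682/0.0826)^(1/1) = 5.67 atm.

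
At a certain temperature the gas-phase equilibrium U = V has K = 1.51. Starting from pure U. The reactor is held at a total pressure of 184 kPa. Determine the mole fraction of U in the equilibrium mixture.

Basis: 1 mol U initially; let X = conversion of U. Extent ξ = X.
Mole table: n_U = 1 − X; n_V = X.
n_T stays at 1 (no change in mole number).
With p_i = (n_i/n_T)P, K = p_V / (p_U).
This yields a degree-1 equation in X; solving on (0,1), X = 0.602.
Then n_U = 0.398, n_T = 1, so y_U = 0.398.

y_U = 0.398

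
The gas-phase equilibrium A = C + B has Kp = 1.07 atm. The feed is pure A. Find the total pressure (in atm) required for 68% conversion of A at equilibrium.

P = 1.24 atm

Take 1 mol A as basis and let X be its fractional conversion, so ξ = X.
At extent ξ: n_A = 1 − X; n_C = X; n_B = X.
Summing: n_T = 1 + X.
Kp = p_C p_B / (p_A) with p_i = (n_i/n_T)·P.
At X = 0.68: the mole-fraction product g(X) = Π y_i^ν_i = 0.8601. Since Kp = g(X)·P^{1}, P = (Kp/g)^(1/1) = (1.07/0.8601)^(1/1) = 1.24 atm.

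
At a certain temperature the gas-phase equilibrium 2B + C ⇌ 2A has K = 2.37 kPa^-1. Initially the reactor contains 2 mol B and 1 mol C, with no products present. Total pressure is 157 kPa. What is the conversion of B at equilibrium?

X = 0.840

Take 2 mol B as basis and let X be its fractional conversion, so ξ = X.
Mole table: n_B = 2 − 2X; n_C = 1 − X; n_A = 2X.
n_T = Σnᵢ = 3 − X.
With p_i = (n_i/n_T)P, K = p_A^2 / (p_B^2 p_C).
Setting this equal to 2.37 kPa^-1 and taking the physical root (0 < X < 1) gives X = 0.840.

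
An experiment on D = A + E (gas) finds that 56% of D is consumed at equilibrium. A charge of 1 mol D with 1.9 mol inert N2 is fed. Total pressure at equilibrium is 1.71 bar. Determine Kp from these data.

Kp = 0.352 bar

Take 1 mol D as basis and let X be its fractional conversion, so ξ = X.
At extent ξ: n_D = 1 − X; n_A = X; n_E = X; n_I = 1.9 (inert).
Summing: n_T = 2.9 + X.
At X = 0.56: n_D = 0.44, n_A = 0.56, n_E = 0.56, n_T = 3.46.
p_i = (n_i/n_T)·P. Kp = p_A p_E / (p_D) = 0.352 bar.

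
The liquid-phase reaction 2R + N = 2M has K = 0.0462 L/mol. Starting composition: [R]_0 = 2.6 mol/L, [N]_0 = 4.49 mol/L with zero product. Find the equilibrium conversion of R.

X = 0.303

Let X = conversion of R; extent ξ = 2.6X/2 mol/L.
Concentrations: [R] = 2.6 − 2.6X; [N] = 4.49 − 1.3X; [M] = 2.6X.
K = [M]^2 / ([R]^2 [N]).
This equals 0.0462 at X = 0.303 (the root in 0 < X < 1).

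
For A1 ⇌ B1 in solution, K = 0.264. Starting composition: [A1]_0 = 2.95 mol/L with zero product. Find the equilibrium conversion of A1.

Let X = conversion of A1; extent ξ = 2.95·X mol/L.
Concentrations: [A1] = 2.95 − 2.95X; [B1] = 2.95X.
K = [B1] / ([A1]).
Setting equal to 0.264 and solving for X on (0,1) gives X = 0.209.

X = 0.209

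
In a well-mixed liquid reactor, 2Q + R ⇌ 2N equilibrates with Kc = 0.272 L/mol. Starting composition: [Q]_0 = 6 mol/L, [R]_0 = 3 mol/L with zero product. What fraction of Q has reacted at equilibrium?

X = 0.410

Let X = conversion of Q; extent ξ = 6X/2 mol/L.
Concentrations: [Q] = 6 − 6X; [R] = 3 − 3X; [N] = 6X.
Kc = [N]^2 / ([Q]^2 [R]).
Equating to 0.272 L/mol: the physical root is X = 0.410.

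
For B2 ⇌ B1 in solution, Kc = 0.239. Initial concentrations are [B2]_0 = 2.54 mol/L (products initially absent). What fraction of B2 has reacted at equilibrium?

X = 0.193

Let X = conversion of B2; extent ξ = 2.54·X mol/L.
Concentrations: [B2] = 2.54 − 2.54X; [B1] = 2.54X.
Kc = [B1] / ([B2]).
Solving Kc = 0.239 for X ∈ (0,1): X = 0.193.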